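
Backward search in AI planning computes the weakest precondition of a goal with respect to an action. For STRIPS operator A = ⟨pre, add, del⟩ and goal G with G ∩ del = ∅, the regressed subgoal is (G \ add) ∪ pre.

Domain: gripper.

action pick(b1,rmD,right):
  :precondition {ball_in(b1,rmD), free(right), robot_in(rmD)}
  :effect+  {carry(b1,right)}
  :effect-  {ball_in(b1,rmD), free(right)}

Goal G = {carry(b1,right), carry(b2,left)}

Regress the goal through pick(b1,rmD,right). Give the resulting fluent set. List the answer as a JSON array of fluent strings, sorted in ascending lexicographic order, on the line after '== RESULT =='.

Regress:
  G ∩ del = {}  (empty — regression defined)
  G \ add = {carry(b1,right), carry(b2,left)} \ {carry(b1,right)} = {carry(b2,left)}
  ∪ pre   = {carry(b2,left)} ∪ {ball_in(b1,rmD), free(right), robot_in(rmD)}
          = {ball_in(b1,rmD), carry(b2,left), free(right), robot_in(rmD)}

== RESULT ==
["ball_in(b1,rmD)", "carry(b2,left)", "free(right)", "robot_in(rmD)"]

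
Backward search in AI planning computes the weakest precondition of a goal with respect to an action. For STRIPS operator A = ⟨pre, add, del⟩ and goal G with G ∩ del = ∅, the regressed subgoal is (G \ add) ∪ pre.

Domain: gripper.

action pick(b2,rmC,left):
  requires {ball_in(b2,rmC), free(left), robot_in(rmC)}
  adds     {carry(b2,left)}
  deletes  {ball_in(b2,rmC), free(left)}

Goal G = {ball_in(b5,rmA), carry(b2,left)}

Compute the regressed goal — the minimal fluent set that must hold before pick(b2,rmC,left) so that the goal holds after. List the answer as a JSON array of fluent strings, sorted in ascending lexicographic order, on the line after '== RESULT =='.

Regress:
  G ∩ del = {}  (empty — regression defined)
  G \ add = {ball_in(b5,rmA), carry(b2,left)} \ {carry(b2,left)} = {ball_in(b5,rmA)}
  ∪ pre   = {ball_in(b5,rmA)} ∪ {ball_in(b2,rmC), free(left), robot_in(rmC)}
          = {ball_in(b2,rmC), ball_in(b5,rmA), free(left), robot_in(rmC)}

== RESULT ==
["ball_in(b2,rmC)", "ball_in(b5,rmA)", "free(left)", "robot_in(rmC)"]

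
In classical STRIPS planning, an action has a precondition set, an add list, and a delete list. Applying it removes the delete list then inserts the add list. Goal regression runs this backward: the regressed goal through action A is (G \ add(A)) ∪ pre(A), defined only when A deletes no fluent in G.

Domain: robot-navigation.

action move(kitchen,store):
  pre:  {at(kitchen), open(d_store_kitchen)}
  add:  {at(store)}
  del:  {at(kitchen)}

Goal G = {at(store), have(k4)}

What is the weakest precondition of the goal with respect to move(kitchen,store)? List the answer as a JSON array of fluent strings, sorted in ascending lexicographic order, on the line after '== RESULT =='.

Compute (G \ add) ∪ pre:
  G ∩ del = {}  (empty — regression defined)
  G \ add = {at(store), have(k4)} \ {at(store)} = {have(k4)}
  ∪ pre   = {have(k4)} ∪ {at(kitchen), open(d_store_kitchen)}
          = {at(kitchen), have(k4), open(d_store_kitchen)}

== RESULT ==
["at(kitchen)", "have(k4)", "open(d_store_kitchen)"]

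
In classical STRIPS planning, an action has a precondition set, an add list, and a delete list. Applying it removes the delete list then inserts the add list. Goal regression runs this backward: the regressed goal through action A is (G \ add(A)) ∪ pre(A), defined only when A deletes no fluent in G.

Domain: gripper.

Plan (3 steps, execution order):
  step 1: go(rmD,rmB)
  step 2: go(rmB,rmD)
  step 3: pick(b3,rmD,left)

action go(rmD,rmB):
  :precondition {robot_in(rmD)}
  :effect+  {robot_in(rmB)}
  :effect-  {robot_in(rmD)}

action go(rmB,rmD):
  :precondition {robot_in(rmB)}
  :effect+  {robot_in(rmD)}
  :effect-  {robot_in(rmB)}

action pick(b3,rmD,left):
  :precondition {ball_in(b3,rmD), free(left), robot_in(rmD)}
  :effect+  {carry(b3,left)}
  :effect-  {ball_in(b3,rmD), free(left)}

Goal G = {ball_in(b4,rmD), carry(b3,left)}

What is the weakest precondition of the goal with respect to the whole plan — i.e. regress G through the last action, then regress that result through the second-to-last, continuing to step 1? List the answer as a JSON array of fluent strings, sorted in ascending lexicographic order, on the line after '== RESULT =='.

Work backward from the goal:
  through step 3 (pick(b3,rmD,left)): drop {carry(b3,left)}, keep {ball_in(b4,rmD)}, require {ball_in(b3,rmD), free(left), robot_in(rmD)}
    → {ball_in(b3,rmD), ball_in(b4,rmD), free(left), robot_in(rmD)}
  through step 2 (go(rmB,rmD)): drop {robot_in(rmD)}, keep {ball_in(b3,rmD), ball_in(b4,rmD), free(left)}, require {robot_in(rmB)}
    → {ball_in(b3,rmD), ball_in(b4,rmD), free(left), robot_in(rmB)}
  through step 1 (go(rmD,rmB)): drop {robot_in(rmB)}, keep {ball_in(b3,rmD), ball_in(b4,rmD), free(left)}, require {robot_in(rmD)}
    → {ball_in(b3,rmD), ball_in(b4,rmD), free(left), robot_in(rmD)}

== RESULT ==
["ball_in(b3,rmD)", "ball_in(b4,rmD)", "free(left)", "robot_in(rmD)"]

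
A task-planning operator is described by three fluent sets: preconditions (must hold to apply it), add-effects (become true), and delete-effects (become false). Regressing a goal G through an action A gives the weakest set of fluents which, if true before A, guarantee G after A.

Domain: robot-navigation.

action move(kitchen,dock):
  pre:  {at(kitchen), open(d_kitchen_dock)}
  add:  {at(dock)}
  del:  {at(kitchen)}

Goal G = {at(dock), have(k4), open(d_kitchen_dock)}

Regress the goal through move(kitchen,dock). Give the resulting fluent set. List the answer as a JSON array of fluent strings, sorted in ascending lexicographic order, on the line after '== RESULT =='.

Regress:
  G ∩ del = {}  (empty — regression defined)
  G \ add = {at(dock), have(k4), open(d_kitchen_dock)} \ {at(dock)} = {have(k4), open(d_kitchen_dock)}
  ∪ pre   = {have(k4), open(d_kitchen_dock)} ∪ {at(kitchen), open(d_kitchen_dock)}
          = {at(kitchen), have(k4), open(d_kitchen_dock)}

== RESULT ==
["at(kitchen)", "have(k4)", "open(d_kitchen_dock)"]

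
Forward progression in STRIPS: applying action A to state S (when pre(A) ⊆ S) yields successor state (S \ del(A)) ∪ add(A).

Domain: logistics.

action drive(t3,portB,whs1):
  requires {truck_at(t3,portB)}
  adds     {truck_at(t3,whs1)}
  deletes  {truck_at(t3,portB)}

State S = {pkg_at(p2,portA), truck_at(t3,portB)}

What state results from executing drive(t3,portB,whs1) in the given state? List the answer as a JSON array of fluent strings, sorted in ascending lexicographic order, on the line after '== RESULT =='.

Progress:
  pre ⊆ S: {truck_at(t3,portB)} ⊆ S  — applicable
  S \ del = {pkg_at(p2,portA)}
  ∪ add   = {pkg_at(p2,portA), truck_at(t3,whs1)}

== RESULT ==
["pkg_at(p2,portA)", "truck_at(t3,whs1)"]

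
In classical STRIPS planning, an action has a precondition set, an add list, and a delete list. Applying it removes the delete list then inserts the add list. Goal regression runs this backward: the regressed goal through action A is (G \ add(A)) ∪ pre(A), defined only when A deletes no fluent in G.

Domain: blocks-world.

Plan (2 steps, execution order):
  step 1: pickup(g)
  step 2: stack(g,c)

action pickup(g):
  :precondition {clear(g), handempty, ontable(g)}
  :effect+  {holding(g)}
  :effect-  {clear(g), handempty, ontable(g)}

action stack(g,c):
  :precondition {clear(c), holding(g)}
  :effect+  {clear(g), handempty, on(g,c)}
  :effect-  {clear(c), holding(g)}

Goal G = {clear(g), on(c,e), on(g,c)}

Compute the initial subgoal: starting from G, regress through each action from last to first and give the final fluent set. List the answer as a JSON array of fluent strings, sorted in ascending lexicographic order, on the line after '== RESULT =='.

Work backward from the goal:
  through step 2 (stack(g,c)): drop {clear(g), on(g,c)}, keep {on(c,e)}, require {clear(c), holding(g)}
    → {clear(c), holding(g), on(c,e)}
  through step 1 (pickup(g)): drop {holding(g)}, keep {clear(c), on(c,e)}, require {clear(g), handempty, ontable(g)}
    → {clear(c), clear(g), handempty, on(c,e), ontable(g)}

== RESULT ==
["clear(c)", "clear(g)", "handempty", "on(c,e)", "ontable(g)"]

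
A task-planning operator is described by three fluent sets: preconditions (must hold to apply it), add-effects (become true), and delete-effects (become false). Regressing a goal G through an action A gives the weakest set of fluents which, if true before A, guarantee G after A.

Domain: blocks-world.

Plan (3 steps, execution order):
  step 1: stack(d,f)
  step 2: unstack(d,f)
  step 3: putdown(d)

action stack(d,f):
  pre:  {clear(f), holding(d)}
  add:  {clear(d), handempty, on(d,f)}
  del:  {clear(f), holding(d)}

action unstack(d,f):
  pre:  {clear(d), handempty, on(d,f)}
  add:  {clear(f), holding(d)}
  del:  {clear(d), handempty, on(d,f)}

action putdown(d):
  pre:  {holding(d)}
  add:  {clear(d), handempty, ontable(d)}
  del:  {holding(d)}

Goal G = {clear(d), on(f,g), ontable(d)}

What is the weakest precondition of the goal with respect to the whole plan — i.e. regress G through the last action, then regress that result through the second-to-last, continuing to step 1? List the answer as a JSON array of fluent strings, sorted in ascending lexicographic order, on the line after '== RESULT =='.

Regress step by step:
  through step 3 (putdown(d)): drop {clear(d), ontable(d)}, keep {on(f,g)}, require {holding(d)}
    → {holding(d), on(f,g)}
  through step 2 (unstack(d,f)): drop {holding(d)}, keep {on(f,g)}, require {clear(d), handempty, on(d,f)}
    → {clear(d), handempty, on(d,f), on(f,g)}
  through step 1 (stack(d,f)): drop {clear(d), handempty, on(d,f)}, keep {on(f,g)}, require {clear(f), holding(d)}
    → {clear(f), holding(d), on(f,g)}

== RESULT ==
["clear(f)", "holding(d)", "on(f,g)"]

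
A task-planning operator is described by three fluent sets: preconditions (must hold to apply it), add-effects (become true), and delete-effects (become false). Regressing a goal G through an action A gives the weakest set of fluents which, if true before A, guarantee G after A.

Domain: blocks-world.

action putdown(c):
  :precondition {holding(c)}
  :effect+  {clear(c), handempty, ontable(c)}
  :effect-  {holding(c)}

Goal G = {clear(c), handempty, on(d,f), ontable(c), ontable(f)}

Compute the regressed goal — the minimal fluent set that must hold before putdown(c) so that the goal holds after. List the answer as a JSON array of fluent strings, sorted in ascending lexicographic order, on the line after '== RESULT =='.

Regress:
  G ∩ del = {}  (empty — regression defined)
  G \ add = {clear(c), handempty, on(d,f), ontable(c), ontable(f)} \ {clear(c), handempty, ontable(c)} = {on(d,f), ontable(f)}
  ∪ pre   = {on(d,f), ontable(f)} ∪ {holding(c)}
          = {holding(c), on(d,f), ontable(f)}

== RESULT ==
["holding(c)", "on(d,f)", "ontable(f)"]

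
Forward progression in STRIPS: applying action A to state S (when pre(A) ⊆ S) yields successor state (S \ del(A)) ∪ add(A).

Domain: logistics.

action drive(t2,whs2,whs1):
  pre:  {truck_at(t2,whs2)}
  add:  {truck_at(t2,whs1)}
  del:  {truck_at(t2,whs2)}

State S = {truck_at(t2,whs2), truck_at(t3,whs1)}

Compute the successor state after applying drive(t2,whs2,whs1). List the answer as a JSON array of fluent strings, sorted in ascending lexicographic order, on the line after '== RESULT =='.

Compute (S \ del) ∪ add:
  pre ⊆ S: {truck_at(t2,whs2)} ⊆ S  — applicable
  S \ del = {truck_at(t3,whs1)}
  ∪ add   = {truck_at(t2,whs1), truck_at(t3,whs1)}

== RESULT ==
["truck_at(t2,whs1)", "truck_at(t3,whs1)"]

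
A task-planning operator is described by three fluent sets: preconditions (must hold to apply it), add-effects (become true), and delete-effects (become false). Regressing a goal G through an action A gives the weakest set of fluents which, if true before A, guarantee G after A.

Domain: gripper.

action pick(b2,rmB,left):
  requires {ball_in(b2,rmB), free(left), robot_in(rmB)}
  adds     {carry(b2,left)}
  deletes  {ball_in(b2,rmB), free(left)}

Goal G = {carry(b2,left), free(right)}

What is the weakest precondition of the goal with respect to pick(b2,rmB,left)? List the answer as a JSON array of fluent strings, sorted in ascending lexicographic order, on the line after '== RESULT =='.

Compute (G \ add) ∪ pre:
  G ∩ del = {}  (empty — regression defined)
  G \ add = {carry(b2,left), free(right)} \ {carry(b2,left)} = {free(right)}
  ∪ pre   = {free(right)} ∪ {ball_in(b2,rmB), free(left), robot_in(rmB)}
          = {ball_in(b2,rmB), free(left), free(right), robot_in(rmB)}

== RESULT ==
["ball_in(b2,rmB)", "free(left)", "free(right)", "robot_in(rmB)"]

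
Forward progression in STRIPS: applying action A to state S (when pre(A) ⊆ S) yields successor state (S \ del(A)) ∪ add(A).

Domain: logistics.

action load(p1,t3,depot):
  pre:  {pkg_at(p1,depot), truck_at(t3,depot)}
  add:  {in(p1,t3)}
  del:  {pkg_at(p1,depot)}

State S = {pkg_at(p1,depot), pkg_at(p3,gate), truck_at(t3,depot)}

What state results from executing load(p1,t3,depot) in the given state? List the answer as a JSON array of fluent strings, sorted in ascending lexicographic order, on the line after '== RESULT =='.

Compute (S \ del) ∪ add:
  pre ⊆ S: {pkg_at(p1,depot), truck_at(t3,depot)} ⊆ S  — applicable
  S \ del = {pkg_at(p3,gate), truck_at(t3,depot)}
  ∪ add   = {in(p1,t3), pkg_at(p3,gate), truck_at(t3,depot)}

== RESULT ==
["in(p1,t3)", "pkg_at(p3,gate)", "truck_at(t3,depot)"]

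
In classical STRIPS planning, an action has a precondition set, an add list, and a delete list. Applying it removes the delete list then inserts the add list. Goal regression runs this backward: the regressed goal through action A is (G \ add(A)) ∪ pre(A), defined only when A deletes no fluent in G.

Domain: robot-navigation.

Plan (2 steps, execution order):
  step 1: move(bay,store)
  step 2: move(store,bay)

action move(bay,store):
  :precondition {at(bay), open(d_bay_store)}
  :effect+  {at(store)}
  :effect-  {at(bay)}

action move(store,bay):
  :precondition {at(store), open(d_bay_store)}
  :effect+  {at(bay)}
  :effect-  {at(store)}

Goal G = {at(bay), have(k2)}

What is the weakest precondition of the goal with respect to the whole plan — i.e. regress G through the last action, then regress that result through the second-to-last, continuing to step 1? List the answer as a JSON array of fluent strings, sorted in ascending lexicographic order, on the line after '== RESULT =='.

Regress step by step:
  through step 2 (move(store,bay)): drop {at(bay)}, keep {have(k2)}, require {at(store), open(d_bay_store)}
    → {at(store), have(k2), open(d_bay_store)}
  through step 1 (move(bay,store)): drop {at(store)}, keep {have(k2), open(d_bay_store)}, require {at(bay), open(d_bay_store)}
    → {at(bay), have(k2), open(d_bay_store)}

== RESULT ==
["at(bay)", "have(k2)", "open(d_bay_store)"]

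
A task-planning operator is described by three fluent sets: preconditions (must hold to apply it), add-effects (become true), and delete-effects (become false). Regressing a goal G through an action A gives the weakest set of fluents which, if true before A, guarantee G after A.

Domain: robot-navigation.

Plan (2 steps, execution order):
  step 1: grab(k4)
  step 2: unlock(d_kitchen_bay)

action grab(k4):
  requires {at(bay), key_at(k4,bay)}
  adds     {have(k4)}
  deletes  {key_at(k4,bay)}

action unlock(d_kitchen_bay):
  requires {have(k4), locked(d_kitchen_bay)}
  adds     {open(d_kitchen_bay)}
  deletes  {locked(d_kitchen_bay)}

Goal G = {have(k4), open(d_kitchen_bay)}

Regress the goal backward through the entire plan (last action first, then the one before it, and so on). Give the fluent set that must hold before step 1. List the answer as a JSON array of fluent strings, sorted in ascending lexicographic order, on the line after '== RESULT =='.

Work backward from the goal:
  through step 2 (unlock(d_kitchen_bay)): drop {open(d_kitchen_bay)}, keep {have(k4)}, require {have(k4), locked(d_kitchen_bay)}
    → {have(k4), locked(d_kitchen_bay)}
  through step 1 (grab(k4)): drop {have(k4)}, keep {locked(d_kitchen_bay)}, require {at(bay), key_at(k4,bay)}
    → {at(bay), key_at(k4,bay), locked(d_kitchen_bay)}

== RESULT ==
["at(bay)", "key_at(k4,bay)", "locked(d_kitchen_bay)"]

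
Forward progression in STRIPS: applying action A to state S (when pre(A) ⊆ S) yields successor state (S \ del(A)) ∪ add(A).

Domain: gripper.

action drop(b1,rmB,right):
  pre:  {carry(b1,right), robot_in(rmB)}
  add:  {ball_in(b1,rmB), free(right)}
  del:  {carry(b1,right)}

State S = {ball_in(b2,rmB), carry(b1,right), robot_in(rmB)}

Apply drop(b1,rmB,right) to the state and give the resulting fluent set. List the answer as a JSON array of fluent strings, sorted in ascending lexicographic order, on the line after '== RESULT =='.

Progress:
  pre ⊆ S: {carry(b1,right), robot_in(rmB)} ⊆ S  — applicable
  S \ del = {ball_in(b2,rmB), robot_in(rmB)}
  ∪ add   = {ball_in(b1,rmB), ball_in(b2,rmB), free(right), robot_in(rmB)}

== RESULT ==
["ball_in(b1,rmB)", "ball_in(b2,rmB)", "free(right)", "robot_in(rmB)"]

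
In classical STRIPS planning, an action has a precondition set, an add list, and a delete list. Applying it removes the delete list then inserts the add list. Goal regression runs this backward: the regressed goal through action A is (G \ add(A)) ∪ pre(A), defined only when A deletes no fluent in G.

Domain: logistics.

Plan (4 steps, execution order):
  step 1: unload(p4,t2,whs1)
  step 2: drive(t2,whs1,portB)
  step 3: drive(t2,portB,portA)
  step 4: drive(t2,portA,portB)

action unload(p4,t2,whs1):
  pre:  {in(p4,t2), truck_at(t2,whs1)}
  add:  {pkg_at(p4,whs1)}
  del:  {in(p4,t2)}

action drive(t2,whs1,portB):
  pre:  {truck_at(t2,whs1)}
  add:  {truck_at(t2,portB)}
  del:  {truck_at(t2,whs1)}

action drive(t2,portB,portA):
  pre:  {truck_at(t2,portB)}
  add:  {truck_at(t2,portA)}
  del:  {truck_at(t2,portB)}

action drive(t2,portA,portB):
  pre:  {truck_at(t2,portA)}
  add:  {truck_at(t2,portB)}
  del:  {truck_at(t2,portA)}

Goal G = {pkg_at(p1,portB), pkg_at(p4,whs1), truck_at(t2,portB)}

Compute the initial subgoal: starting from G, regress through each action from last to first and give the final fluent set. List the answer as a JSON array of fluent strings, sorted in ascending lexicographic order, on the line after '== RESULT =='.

Work backward from the goal:
  through step 4 (drive(t2,portA,portB)): drop {truck_at(t2,portB)}, keep {pkg_at(p1,portB), pkg_at(p4,whs1)}, require {truck_at(t2,portA)}
    → {pkg_at(p1,portB), pkg_at(p4,whs1), truck_at(t2,portA)}
  through step 3 (drive(t2,portB,portA)): drop {truck_at(t2,portA)}, keep {pkg_at(p1,portB), pkg_at(p4,whs1)}, require {truck_at(t2,portB)}
    → {pkg_at(p1,portB), pkg_at(p4,whs1), truck_at(t2,portB)}
  through step 2 (drive(t2,whs1,portB)): drop {truck_at(t2,portB)}, keep {pkg_at(p1,portB), pkg_at(p4,whs1)}, require {truck_at(t2,whs1)}
    → {pkg_at(p1,portB), pkg_at(p4,whs1), truck_at(t2,whs1)}
  through step 1 (unload(p4,t2,whs1)): drop {pkg_at(p4,whs1)}, keep {pkg_at(p1,portB), truck_at(t2,whs1)}, require {in(p4,t2), truck_at(t2,whs1)}
    → {in(p4,t2), pkg_at(p1,portB), truck_at(t2,whs1)}

== RESULT ==
["in(p4,t2)", "pkg_at(p1,portB)", "truck_at(t2,whs1)"]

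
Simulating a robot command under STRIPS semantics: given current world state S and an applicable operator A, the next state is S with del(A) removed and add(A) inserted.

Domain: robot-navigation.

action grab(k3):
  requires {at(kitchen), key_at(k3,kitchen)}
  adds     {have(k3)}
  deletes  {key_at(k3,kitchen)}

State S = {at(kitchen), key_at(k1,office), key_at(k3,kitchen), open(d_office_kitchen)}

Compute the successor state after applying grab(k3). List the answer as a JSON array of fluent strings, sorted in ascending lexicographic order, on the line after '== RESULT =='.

Compute (S \ del) ∪ add:
  pre ⊆ S: {at(kitchen), key_at(k3,kitchen)} ⊆ S  — applicable
  S \ del = {at(kitchen), key_at(k1,office), open(d_office_kitchen)}
  ∪ add   = {at(kitchen), have(k3), key_at(k1,office), open(d_office_kitchen)}

== RESULT ==
["at(kitchen)", "have(k3)", "key_at(k1,office)", "open(d_office_kitchen)"]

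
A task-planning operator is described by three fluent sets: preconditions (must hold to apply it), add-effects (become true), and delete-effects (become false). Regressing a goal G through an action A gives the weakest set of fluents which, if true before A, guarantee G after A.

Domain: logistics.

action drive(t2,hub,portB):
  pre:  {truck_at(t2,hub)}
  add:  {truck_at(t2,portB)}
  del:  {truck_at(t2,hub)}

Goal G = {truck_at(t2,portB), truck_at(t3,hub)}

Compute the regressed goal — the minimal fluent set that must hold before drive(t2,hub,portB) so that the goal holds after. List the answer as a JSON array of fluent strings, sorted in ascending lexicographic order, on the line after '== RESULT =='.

Compute (G \ add) ∪ pre:
  G ∩ del = {}  (empty — regression defined)
  G \ add = {truck_at(t2,portB), truck_at(t3,hub)} \ {truck_at(t2,portB)} = {truck_at(t3,hub)}
  ∪ pre   = {truck_at(t3,hub)} ∪ {truck_at(t2,hub)}
          = {truck_at(t2,hub), truck_at(t3,hub)}

== RESULT ==
["truck_at(t2,hub)", "truck_at(t3,hub)"]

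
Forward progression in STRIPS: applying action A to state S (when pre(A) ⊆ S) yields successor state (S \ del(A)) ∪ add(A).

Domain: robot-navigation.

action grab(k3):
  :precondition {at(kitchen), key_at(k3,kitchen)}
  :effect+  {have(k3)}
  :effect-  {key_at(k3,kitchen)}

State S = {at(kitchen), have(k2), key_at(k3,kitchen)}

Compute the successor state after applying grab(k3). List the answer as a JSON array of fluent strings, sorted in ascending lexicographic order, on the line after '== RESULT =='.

Compute (S \ del) ∪ add:
  pre ⊆ S: {at(kitchen), key_at(k3,kitchen)} ⊆ S  — applicable
  S \ del = {at(kitchen), have(k2)}
  ∪ add   = {at(kitchen), have(k2), have(k3)}

== RESULT ==
["at(kitchen)", "have(k2)", "have(k3)"]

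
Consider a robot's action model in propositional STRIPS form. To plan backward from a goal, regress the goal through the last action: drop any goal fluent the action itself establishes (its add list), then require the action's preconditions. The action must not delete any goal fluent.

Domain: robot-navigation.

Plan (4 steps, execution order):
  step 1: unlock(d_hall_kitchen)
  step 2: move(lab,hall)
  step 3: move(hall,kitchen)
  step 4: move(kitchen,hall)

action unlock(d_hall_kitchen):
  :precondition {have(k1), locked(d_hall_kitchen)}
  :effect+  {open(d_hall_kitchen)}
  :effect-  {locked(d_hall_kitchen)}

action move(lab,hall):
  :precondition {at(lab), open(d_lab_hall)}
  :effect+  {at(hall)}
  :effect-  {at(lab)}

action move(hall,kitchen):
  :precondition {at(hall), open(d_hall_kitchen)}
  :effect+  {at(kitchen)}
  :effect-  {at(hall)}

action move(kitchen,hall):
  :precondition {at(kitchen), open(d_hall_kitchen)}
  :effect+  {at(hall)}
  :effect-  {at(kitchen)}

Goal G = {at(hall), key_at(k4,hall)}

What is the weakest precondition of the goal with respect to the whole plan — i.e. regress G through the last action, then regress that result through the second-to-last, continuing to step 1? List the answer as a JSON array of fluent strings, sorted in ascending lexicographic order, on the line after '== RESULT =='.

Regress step by step:
  through step 4 (move(kitchen,hall)): drop {at(hall)}, keep {key_at(k4,hall)}, require {at(kitchen), open(d_hall_kitchen)}
    → {at(kitchen), key_at(k4,hall), open(d_hall_kitchen)}
  through step 3 (move(hall,kitchen)): drop {at(kitchen)}, keep {key_at(k4,hall), open(d_hall_kitchen)}, require {at(hall), open(d_hall_kitchen)}
    → {at(hall), key_at(k4,hall), open(d_hall_kitchen)}
  through step 2 (move(lab,hall)): drop {at(hall)}, keep {key_at(k4,hall), open(d_hall_kitchen)}, require {at(lab), open(d_lab_hall)}
    → {at(lab), key_at(k4,hall), open(d_hall_kitchen), open(d_lab_hall)}
  through step 1 (unlock(d_hall_kitchen)): drop {open(d_hall_kitchen)}, keep {at(lab), key_at(k4,hall), open(d_lab_hall)}, require {have(k1), locked(d_hall_kitchen)}
    → {at(lab), have(k1), key_at(k4,hall), locked(d_hall_kitchen), open(d_lab_hall)}

== RESULT ==
["at(lab)", "have(k1)", "key_at(k4,hall)", "locked(d_hall_kitchen)", "open(d_lab_hall)"]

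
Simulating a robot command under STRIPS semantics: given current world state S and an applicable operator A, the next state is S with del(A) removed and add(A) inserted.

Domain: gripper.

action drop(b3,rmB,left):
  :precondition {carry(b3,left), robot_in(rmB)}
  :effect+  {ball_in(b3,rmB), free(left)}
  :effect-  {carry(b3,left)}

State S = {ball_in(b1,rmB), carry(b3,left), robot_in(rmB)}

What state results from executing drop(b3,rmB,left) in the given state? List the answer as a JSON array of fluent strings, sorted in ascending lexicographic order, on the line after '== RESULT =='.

Progress:
  pre ⊆ S: {carry(b3,left), robot_in(rmB)} ⊆ S  — applicable
  S \ del = {ball_in(b1,rmB), robot_in(rmB)}
  ∪ add   = {ball_in(b1,rmB), ball_in(b3,rmB), free(left), robot_in(rmB)}

== RESULT ==
["ball_in(b1,rmB)", "ball_in(b3,rmB)", "free(left)", "robot_in(rmB)"]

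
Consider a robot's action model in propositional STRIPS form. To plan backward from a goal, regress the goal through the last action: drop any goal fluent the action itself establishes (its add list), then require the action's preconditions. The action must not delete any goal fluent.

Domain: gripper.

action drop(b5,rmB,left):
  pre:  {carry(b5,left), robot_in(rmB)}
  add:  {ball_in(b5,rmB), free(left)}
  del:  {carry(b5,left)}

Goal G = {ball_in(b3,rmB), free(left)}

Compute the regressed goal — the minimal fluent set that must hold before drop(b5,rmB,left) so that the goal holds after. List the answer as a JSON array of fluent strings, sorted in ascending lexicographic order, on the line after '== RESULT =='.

Compute (G \ add) ∪ pre:
  G ∩ del = {}  (empty — regression defined)
  G \ add = {ball_in(b3,rmB), free(left)} \ {ball_in(b5,rmB), free(left)} = {ball_in(b3,rmB)}
  ∪ pre   = {ball_in(b3,rmB)} ∪ {carry(b5,left), robot_in(rmB)}
          = {ball_in(b3,rmB), carry(b5,left), robot_in(rmB)}

== RESULT ==
["ball_in(b3,rmB)", "carry(b5,left)", "robot_in(rmB)"]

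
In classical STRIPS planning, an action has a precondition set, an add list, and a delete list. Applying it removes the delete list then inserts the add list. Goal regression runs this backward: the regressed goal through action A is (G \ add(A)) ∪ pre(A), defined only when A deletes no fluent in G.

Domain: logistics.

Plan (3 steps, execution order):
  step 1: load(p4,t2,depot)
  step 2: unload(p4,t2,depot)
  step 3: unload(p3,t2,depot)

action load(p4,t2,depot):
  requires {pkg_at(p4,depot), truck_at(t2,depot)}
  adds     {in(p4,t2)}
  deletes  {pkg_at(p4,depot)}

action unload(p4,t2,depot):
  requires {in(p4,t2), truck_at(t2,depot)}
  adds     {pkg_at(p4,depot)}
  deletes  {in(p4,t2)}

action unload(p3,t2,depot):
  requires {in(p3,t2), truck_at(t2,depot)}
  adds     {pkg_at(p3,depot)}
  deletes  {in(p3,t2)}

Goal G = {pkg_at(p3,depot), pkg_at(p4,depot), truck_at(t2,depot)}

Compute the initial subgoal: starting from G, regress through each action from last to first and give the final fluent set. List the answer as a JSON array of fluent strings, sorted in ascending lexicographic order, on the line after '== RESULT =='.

Work backward from the goal:
  through step 3 (unload(p3,t2,depot)): drop {pkg_at(p3,depot)}, keep {pkg_at(p4,depot), truck_at(t2,depot)}, require {in(p3,t2), truck_at(t2,depot)}
    → {in(p3,t2), pkg_at(p4,depot), truck_at(t2,depot)}
  through step 2 (unload(p4,t2,depot)): drop {pkg_at(p4,depot)}, keep {in(p3,t2), truck_at(t2,depot)}, require {in(p4,t2), truck_at(t2,depot)}
    → {in(p3,t2), in(p4,t2), truck_at(t2,depot)}
  through step 1 (load(p4,t2,depot)): drop {in(p4,t2)}, keep {in(p3,t2), truck_at(t2,depot)}, require {pkg_at(p4,depot), truck_at(t2,depot)}
    → {in(p3,t2), pkg_at(p4,depot), truck_at(t2,depot)}

== RESULT ==
["in(p3,t2)", "pkg_at(p4,depot)", "truck_at(t2,depot)"]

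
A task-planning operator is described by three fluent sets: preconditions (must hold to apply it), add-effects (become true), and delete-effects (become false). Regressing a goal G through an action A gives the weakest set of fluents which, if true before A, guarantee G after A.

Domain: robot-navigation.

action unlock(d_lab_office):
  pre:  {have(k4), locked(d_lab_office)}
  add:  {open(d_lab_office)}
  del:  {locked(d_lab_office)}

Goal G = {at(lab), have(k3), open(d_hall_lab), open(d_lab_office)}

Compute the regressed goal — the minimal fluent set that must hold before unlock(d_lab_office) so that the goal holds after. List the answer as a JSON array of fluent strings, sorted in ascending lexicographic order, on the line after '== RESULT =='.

Regress:
  G ∩ del = {}  (empty — regression defined)
  G \ add = {at(lab), have(k3), open(d_hall_lab), open(d_lab_office)} \ {open(d_lab_office)} = {at(lab), have(k3), open(d_hall_lab)}
  ∪ pre   = {at(lab), have(k3), open(d_hall_lab)} ∪ {have(k4), locked(d_lab_office)}
          = {at(lab), have(k3), have(k4), locked(d_lab_office), open(d_hall_lab)}

== RESULT ==
["at(lab)", "have(k3)", "have(k4)", "locked(d_lab_office)", "open(d_hall_lab)"]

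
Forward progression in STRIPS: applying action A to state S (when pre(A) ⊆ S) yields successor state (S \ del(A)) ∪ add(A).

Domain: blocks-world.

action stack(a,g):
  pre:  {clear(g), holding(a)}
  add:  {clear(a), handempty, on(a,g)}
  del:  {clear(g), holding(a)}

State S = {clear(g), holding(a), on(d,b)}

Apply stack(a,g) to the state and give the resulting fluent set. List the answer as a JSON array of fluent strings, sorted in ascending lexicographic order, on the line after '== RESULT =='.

Progress:
  pre ⊆ S: {clear(g), holding(a)} ⊆ S  — applicable
  S \ del = {on(d,b)}
  ∪ add   = {clear(a), handempty, on(a,g), on(d,b)}

== RESULT ==
["clear(a)", "handempty", "on(a,g)", "on(d,b)"]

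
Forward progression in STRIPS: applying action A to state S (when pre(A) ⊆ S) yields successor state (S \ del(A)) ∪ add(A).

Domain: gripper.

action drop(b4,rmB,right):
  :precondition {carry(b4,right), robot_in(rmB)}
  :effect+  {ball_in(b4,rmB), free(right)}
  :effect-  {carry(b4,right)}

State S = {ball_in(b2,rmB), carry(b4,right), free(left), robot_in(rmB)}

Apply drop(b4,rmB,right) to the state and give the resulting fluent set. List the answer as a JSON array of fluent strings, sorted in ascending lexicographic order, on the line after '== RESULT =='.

Progress:
  pre ⊆ S: {carry(b4,right), robot_in(rmB)} ⊆ S  — applicable
  S \ del = {ball_in(b2,rmB), free(left), robot_in(rmB)}
  ∪ add   = {ball_in(b2,rmB), ball_in(b4,rmB), free(left), free(right), robot_in(rmB)}

== RESULT ==
["ball_in(b2,rmB)", "ball_in(b4,rmB)", "free(left)", "free(right)", "robot_in(rmB)"]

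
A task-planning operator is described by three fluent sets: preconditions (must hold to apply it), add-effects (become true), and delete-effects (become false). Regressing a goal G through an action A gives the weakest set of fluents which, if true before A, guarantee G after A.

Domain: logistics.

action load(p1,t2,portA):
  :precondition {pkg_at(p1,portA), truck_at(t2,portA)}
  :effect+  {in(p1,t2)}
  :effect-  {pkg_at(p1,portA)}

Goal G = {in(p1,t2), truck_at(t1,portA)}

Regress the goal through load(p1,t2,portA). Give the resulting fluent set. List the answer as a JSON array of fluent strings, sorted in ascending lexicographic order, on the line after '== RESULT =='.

Compute (G \ add) ∪ pre:
  G ∩ del = {}  (empty — regression defined)
  G \ add = {in(p1,t2), truck_at(t1,portA)} \ {in(p1,t2)} = {truck_at(t1,portA)}
  ∪ pre   = {truck_at(t1,portA)} ∪ {pkg_at(p1,portA), truck_at(t2,portA)}
          = {pkg_at(p1,portA), truck_at(t1,portA), truck_at(t2,portA)}

== RESULT ==
["pkg_at(p1,portA)", "truck_at(t1,portA)", "truck_at(t2,portA)"]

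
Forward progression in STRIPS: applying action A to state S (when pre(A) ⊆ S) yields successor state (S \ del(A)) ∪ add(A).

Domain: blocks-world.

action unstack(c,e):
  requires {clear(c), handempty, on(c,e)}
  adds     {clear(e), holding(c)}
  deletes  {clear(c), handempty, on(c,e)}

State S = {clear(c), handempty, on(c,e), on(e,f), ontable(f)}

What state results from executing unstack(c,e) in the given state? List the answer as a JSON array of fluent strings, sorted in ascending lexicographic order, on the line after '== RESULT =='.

Compute (S \ del) ∪ add:
  pre ⊆ S: {clear(c), handempty, on(c,e)} ⊆ S  — applicable
  S \ del = {on(e,f), ontable(f)}
  ∪ add   = {clear(e), holding(c), on(e,f), ontable(f)}

== RESULT ==
["clear(e)", "holding(c)", "on(e,f)", "ontable(f)"]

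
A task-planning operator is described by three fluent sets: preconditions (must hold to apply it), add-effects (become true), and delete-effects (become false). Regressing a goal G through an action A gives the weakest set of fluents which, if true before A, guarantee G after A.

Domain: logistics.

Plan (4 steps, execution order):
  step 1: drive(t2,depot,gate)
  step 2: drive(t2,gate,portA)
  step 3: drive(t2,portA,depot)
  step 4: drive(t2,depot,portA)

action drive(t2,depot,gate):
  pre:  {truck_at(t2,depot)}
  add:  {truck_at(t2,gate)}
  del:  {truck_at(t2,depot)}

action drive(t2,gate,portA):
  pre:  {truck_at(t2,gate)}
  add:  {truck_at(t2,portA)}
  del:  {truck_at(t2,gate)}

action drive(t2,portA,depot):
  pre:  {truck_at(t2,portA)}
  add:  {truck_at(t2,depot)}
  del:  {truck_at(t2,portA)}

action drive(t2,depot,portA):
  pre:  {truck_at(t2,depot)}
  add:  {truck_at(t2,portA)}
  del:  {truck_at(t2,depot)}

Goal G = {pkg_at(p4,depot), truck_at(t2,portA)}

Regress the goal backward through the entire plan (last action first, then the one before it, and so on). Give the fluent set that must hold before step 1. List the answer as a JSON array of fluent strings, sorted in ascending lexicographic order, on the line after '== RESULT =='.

Work backward from the goal:
  through step 4 (drive(t2,depot,portA)): drop {truck_at(t2,portA)}, keep {pkg_at(p4,depot)}, require {truck_at(t2,depot)}
    → {pkg_at(p4,depot), truck_at(t2,depot)}
  through step 3 (drive(t2,portA,depot)): drop {truck_at(t2,depot)}, keep {pkg_at(p4,depot)}, require {truck_at(t2,portA)}
    → {pkg_at(p4,depot), truck_at(t2,portA)}
  through step 2 (drive(t2,gate,portA)): drop {truck_at(t2,portA)}, keep {pkg_at(p4,depot)}, require {truck_at(t2,gate)}
    → {pkg_at(p4,depot), truck_at(t2,gate)}
  through step 1 (drive(t2,depot,gate)): drop {truck_at(t2,gate)}, keep {pkg_at(p4,depot)}, require {truck_at(t2,depot)}
    → {pkg_at(p4,depot), truck_at(t2,depot)}

== RESULT ==
["pkg_at(p4,depot)", "truck_at(t2,depot)"]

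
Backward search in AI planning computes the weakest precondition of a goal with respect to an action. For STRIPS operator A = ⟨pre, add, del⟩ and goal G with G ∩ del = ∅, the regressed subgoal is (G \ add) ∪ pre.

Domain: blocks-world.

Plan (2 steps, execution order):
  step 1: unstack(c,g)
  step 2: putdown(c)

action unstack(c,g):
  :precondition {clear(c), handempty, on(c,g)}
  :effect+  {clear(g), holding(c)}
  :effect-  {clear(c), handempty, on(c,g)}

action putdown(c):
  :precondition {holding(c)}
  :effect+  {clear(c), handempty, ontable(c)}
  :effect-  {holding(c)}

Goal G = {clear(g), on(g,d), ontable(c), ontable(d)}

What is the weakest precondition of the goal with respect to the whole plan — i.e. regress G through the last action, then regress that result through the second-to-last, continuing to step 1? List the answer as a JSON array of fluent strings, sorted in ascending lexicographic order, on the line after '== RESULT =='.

Work backward from the goal:
  through step 2 (putdown(c)): drop {ontable(c)}, keep {clear(g), on(g,d), ontable(d)}, require {holding(c)}
    → {clear(g), holding(c), on(g,d), ontable(d)}
  through step 1 (unstack(c,g)): drop {clear(g), holding(c)}, keep {on(g,d), ontable(d)}, require {clear(c), handempty, on(c,g)}
    → {clear(c), handempty, on(c,g), on(g,d), ontable(d)}

== RESULT ==
["clear(c)", "handempty", "on(c,g)", "on(g,d)", "ontable(d)"]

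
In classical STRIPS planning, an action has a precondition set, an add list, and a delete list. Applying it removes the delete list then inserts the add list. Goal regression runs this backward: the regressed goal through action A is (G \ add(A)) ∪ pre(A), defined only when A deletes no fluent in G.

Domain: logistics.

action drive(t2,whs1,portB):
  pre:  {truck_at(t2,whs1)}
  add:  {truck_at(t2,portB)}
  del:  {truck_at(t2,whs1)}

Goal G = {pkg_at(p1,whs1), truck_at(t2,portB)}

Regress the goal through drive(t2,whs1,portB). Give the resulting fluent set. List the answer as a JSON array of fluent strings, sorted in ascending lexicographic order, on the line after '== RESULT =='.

Regress:
  G ∩ del = {}  (empty — regression defined)
  G \ add = {pkg_at(p1,whs1), truck_at(t2,portB)} \ {truck_at(t2,portB)} = {pkg_at(p1,whs1)}
  ∪ pre   = {pkg_at(p1,whs1)} ∪ {truck_at(t2,whs1)}
          = {pkg_at(p1,whs1), truck_at(t2,whs1)}

== RESULT ==
["pkg_at(p1,whs1)", "truck_at(t2,whs1)"]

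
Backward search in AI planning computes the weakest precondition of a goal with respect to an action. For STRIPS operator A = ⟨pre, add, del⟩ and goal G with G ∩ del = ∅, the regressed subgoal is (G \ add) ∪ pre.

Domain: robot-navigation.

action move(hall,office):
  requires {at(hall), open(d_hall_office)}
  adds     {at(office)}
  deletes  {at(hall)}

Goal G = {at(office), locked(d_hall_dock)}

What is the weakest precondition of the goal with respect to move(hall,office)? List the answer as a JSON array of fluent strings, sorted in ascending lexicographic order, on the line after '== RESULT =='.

Compute (G \ add) ∪ pre:
  G ∩ del = {}  (empty — regression defined)
  G \ add = {at(office), locked(d_hall_dock)} \ {at(office)} = {locked(d_hall_dock)}
  ∪ pre   = {locked(d_hall_dock)} ∪ {at(hall), open(d_hall_office)}
          = {at(hall), locked(d_hall_dock), open(d_hall_office)}

== RESULT ==
["at(hall)", "locked(d_hall_dock)", "open(d_hall_office)"]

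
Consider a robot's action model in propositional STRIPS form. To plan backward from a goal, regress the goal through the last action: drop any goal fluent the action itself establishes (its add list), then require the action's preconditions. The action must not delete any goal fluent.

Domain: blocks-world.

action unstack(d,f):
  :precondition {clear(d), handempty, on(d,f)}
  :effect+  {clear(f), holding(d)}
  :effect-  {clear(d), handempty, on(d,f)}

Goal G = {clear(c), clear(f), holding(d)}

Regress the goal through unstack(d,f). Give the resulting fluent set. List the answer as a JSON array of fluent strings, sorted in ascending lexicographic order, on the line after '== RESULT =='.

Regress:
  G ∩ del = {}  (empty — regression defined)
  G \ add = {clear(c), clear(f), holding(d)} \ {clear(f), holding(d)} = {clear(c)}
  ∪ pre   = {clear(c)} ∪ {clear(d), handempty, on(d,f)}
          = {clear(c), clear(d), handempty, on(d,f)}

== RESULT ==
["clear(c)", "clear(d)", "handempty", "on(d,f)"]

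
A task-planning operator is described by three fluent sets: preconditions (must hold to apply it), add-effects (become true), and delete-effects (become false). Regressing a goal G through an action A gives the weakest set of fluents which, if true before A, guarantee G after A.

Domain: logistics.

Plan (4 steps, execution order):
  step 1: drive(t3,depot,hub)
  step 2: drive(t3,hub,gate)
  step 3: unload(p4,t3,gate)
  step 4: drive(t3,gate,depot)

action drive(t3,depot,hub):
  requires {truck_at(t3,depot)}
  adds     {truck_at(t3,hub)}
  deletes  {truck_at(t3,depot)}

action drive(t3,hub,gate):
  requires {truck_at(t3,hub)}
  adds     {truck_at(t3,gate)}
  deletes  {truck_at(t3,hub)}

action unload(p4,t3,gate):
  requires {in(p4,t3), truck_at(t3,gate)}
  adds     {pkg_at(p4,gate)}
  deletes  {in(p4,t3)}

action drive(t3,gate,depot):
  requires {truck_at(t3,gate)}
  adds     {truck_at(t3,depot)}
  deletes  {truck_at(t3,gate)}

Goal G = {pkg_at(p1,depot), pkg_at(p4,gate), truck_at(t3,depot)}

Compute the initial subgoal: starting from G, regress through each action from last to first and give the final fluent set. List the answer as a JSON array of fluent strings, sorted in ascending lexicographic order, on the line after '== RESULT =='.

Regress step by step:
  through step 4 (drive(t3,gate,depot)): drop {truck_at(t3,depot)}, keep {pkg_at(p1,depot), pkg_at(p4,gate)}, require {truck_at(t3,gate)}
    → {pkg_at(p1,depot), pkg_at(p4,gate), truck_at(t3,gate)}
  through step 3 (unload(p4,t3,gate)): drop {pkg_at(p4,gate)}, keep {pkg_at(p1,depot), truck_at(t3,gate)}, require {in(p4,t3), truck_at(t3,gate)}
    → {in(p4,t3), pkg_at(p1,depot), truck_at(t3,gate)}
  through step 2 (drive(t3,hub,gate)): drop {truck_at(t3,gate)}, keep {in(p4,t3), pkg_at(p1,depot)}, require {truck_at(t3,hub)}
    → {in(p4,t3), pkg_at(p1,depot), truck_at(t3,hub)}
  through step 1 (drive(t3,depot,hub)): drop {truck_at(t3,hub)}, keep {in(p4,t3), pkg_at(p1,depot)}, require {truck_at(t3,depot)}
    → {in(p4,t3), pkg_at(p1,depot), truck_at(t3,depot)}

== RESULT ==
["in(p4,t3)", "pkg_at(p1,depot)", "truck_at(t3,depot)"]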